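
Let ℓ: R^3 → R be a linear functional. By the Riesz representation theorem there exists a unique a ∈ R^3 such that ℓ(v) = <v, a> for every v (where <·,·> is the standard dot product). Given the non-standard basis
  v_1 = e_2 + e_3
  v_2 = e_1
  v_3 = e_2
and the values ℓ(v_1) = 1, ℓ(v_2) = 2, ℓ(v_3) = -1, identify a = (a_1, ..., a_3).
a = (2, -1, 2)

Write a = (a_1, ..., a_3) in the standard basis. For each basis vector v_i, ℓ(v_i) = <v_i, a> is a linear equation in the a_j's. Collect the n equations into a matrix system V a = ℓ, where row i of V is v_i (expressed in the standard basis). Since V is invertible (lower-triangular with 1s on the diagonal, up to permutation), solve by back-substitution:
  V =
[[0, 1, 1],
 [1, 0, 0],
 [0, 1, 0]]
  V a = (1, 2, -1)
Solving gives a = (2, -1, 2).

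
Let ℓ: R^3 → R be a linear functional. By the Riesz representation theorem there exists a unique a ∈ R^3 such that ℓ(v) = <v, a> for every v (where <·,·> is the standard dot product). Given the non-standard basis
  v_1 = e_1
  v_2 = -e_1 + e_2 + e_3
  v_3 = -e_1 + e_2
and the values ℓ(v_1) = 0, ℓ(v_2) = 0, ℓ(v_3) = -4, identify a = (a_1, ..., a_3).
a = (0, -4, 4)

Write a = (a_1, ..., a_3) in the standard basis. For each basis vector v_i, ℓ(v_i) = <v_i, a> is a linear equation in the a_j's. Collect the n equations into a matrix system V a = ℓ, where row i of V is v_i (expressed in the standard basis). Since V is invertible (lower-triangular with 1s on the diagonal, up to permutation), solve by back-substitution:
  V =
[[1, 0, 0],
 [-1, 1, 1],
 [-1, 1, 0]]
  V a = (0, 0, -4)
Solving gives a = (0, -4, 4).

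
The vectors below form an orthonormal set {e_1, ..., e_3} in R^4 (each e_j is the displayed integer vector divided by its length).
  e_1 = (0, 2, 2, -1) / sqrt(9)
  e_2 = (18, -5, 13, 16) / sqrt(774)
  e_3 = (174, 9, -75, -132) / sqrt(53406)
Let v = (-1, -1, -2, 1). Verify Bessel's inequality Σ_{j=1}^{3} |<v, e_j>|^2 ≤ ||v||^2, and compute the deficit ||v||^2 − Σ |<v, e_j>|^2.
Σ |<v, e_j>|^2 = 458/69; ||v||^2 = 7; deficit = 25/69

Write each e_j = u_j / sqrt(<u_j, u_j>) where u_j is the displayed integer vector. Then <v, e_j> = <v, u_j> / sqrt(<u_j, u_j>), so |<v, e_j>|^2 = <v, u_j>^2 / <u_j, u_j>.
Coefficients: <v, e_1> = -7/sqrt(9), <v, e_2> = -23/sqrt(774), <v, e_3> = -165/sqrt(53406).
Square and sum: Σ |<v, e_j>|^2 = 458/69.
Compute ||v||^2 = v·v = 7.
Deficit = 7 − 458/69 = 25/69 ≥ 0, confirming Bessel's inequality. (The deficit equals ||v − Σ <v,e_j> e_j||^2, the squared distance from v to span{e_j}.)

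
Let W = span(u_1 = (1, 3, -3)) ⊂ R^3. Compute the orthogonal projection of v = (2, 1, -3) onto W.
proj_W(v) = (14/19, 42/19, -42/19)

Set up U = [u_1 | ... | u_1] ∈ R^(3×1). The projector onto W = col(U) is P = U (U^T U)^(-1) U^T.
Compute U^T U =
  [19],
and U^T v = (14).
Solve U^T U · c = U^T v for the coefficients: c = (14/19). The projection is proj_W(v) = U c.
Check: (v - proj_W(v)) · u_1 = 0  (should be 0).
Result: proj_W(v) = (14/19, 42/19, -42/19).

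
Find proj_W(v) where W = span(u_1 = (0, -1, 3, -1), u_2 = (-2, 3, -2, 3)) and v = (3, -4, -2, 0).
proj_W(v) = (178/71, -157/71, -152/71, -157/71)

Set up U = [u_1 | ... | u_2] ∈ R^(4×2). The projector onto W = col(U) is P = U (U^T U)^(-1) U^T.
Compute U^T U =
  [11, -12]
  [-12, 26],
and U^T v = (-2, -14).
Solve U^T U · c = U^T v for the coefficients: c = (-110/71, -89/71). The projection is proj_W(v) = U c.
Check: (v - proj_W(v)) · u_1 = 0  (should be 0).
Check: (v - proj_W(v)) · u_2 = 0  (should be 0).
Result: proj_W(v) = (178/71, -157/71, -152/71, -157/71).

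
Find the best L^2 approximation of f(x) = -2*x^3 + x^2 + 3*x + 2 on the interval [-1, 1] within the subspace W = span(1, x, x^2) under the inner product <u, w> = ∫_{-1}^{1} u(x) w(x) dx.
g(x) = x^2 + 9*x/5 + 2

The best approximation g ∈ W is the orthogonal projection of f onto W. Writing g = a_0 + a_1 x + a_2 x^2, the coefficients solve the normal equations G · a = b where
  G_{ij} = <φ_i, φ_j> and b_i = <f, φ_i>, with φ_0 = 1, φ_1 = x, φ_2 = x^2.
G =
  [2, 0, 2/3]
  [0, 2/3, 0]
  [2/3, 0, 2/5],
b = (14/3, 6/5, 26/15).
Solving gives a_0 = 2, a_1 = 9/5, a_2 = 1, so
  g(x) = x^2 + 9*x/5 + 2.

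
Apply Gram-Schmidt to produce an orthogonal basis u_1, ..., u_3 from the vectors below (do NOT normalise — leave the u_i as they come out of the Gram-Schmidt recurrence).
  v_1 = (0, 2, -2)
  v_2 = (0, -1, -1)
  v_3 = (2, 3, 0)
Orthogonal basis:
  u_1 = (0, 2, -2)
  u_2 = (0, -1, -1)
  u_3 = (2, 0, 0)

Apply the Gram-Schmidt recurrence
  u_1 = v_1
  u_i = v_i − Σ_{j<i} ((v_i · u_j) / (u_j · u_j)) · u_j.

Step by step this gives:
  u_1 = (0, 2, -2)
  u_2 = (0, -1, -1)
  u_3 = (2, 0, 0)

Orthogonality check:
  u_2 · u_1 = 0 (should be 0)
  u_3 · u_1 = 0 (should be 0)
  u_3 · u_2 = 0 (should be 0)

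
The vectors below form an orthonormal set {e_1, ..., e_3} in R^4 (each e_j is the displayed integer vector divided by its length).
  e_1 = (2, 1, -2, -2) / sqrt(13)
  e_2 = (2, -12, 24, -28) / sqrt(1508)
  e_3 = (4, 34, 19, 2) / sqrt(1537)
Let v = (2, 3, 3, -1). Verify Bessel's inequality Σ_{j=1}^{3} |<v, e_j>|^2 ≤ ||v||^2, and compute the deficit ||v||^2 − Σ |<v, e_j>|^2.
Σ |<v, e_j>|^2 = 1138/53; ||v||^2 = 23; deficit = 81/53

Write each e_j = u_j / sqrt(<u_j, u_j>) where u_j is the displayed integer vector. Then <v, e_j> = <v, u_j> / sqrt(<u_j, u_j>), so |<v, e_j>|^2 = <v, u_j>^2 / <u_j, u_j>.
Coefficients: <v, e_1> = 3/sqrt(13), <v, e_2> = 68/sqrt(1508), <v, e_3> = 165/sqrt(1537).
Square and sum: Σ |<v, e_j>|^2 = 1138/53.
Compute ||v||^2 = v·v = 23.
Deficit = 23 − 1138/53 = 81/53 ≥ 0, confirming Bessel's inequality. (The deficit equals ||v − Σ <v,e_j> e_j||^2, the squared distance from v to span{e_j}.)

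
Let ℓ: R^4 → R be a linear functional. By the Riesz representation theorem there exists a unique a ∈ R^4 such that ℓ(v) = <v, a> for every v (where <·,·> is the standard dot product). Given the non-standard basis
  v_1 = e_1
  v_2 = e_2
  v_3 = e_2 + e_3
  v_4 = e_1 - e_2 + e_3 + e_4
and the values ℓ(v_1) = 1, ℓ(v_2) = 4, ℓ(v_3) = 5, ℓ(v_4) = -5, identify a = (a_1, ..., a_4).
a = (1, 4, 1, -3)

Write a = (a_1, ..., a_4) in the standard basis. For each basis vector v_i, ℓ(v_i) = <v_i, a> is a linear equation in the a_j's. Collect the n equations into a matrix system V a = ℓ, where row i of V is v_i (expressed in the standard basis). Since V is invertible (lower-triangular with 1s on the diagonal, up to permutation), solve by back-substitution:
  V =
[[1, 0, 0, 0],
 [0, 1, 0, 0],
 [0, 1, 1, 0],
 [1, -1, 1, 1]]
  V a = (1, 4, 5, -5)
Solving gives a = (1, 4, 1, -3).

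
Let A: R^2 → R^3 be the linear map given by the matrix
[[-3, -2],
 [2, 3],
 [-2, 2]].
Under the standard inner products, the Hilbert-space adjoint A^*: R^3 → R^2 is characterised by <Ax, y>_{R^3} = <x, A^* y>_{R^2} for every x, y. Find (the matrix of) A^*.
A^* = A^T =
[[-3, 2, -2],
 [-2, 3, 2]]

For real matrices with standard dot products, the defining identity <Ax, y> = <x, A^* y> gives (Ax)^T y = x^T (A^*) y, i.e. x^T A^T y = x^T (A^*) y. Since this holds for all x, y, we must have A^* = A^T. Therefore
A^* =
[[-3, 2, -2],
 [-2, 3, 2]].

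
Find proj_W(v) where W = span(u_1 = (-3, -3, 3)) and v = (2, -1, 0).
proj_W(v) = (1/3, 1/3, -1/3)

Set up U = [u_1 | ... | u_1] ∈ R^(3×1). The projector onto W = col(U) is P = U (U^T U)^(-1) U^T.
Compute U^T U =
  [27],
and U^T v = (-3).
Solve U^T U · c = U^T v for the coefficients: c = (-1/9). The projection is proj_W(v) = U c.
Check: (v - proj_W(v)) · u_1 = 0  (should be 0).
Result: proj_W(v) = (1/3, 1/3, -1/3).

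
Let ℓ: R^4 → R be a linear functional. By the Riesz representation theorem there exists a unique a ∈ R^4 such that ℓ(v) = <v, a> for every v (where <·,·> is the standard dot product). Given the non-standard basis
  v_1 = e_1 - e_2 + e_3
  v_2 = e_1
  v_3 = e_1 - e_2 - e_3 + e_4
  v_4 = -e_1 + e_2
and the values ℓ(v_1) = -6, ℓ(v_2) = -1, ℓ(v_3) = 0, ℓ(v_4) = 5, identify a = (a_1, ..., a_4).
a = (-1, 4, -1, 4)

Write a = (a_1, ..., a_4) in the standard basis. For each basis vector v_i, ℓ(v_i) = <v_i, a> is a linear equation in the a_j's. Collect the n equations into a matrix system V a = ℓ, where row i of V is v_i (expressed in the standard basis). Since V is invertible (lower-triangular with 1s on the diagonal, up to permutation), solve by back-substitution:
  V =
[[1, -1, 1, 0],
 [1, 0, 0, 0],
 [1, -1, -1, 1],
 [-1, 1, 0, 0]]
  V a = (-6, -1, 0, 5)
Solving gives a = (-1, 4, -1, 4).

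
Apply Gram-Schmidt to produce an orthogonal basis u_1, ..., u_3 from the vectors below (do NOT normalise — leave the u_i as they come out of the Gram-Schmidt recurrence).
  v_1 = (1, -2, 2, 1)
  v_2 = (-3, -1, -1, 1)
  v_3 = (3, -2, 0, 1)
Orthogonal basis:
  u_1 = (1, -2, 2, 1)
  u_2 = (-14/5, -7/5, -3/5, 6/5)
  u_3 = (33/29, -27/29, -53/29, 19/29)

Apply the Gram-Schmidt recurrence
  u_1 = v_1
  u_i = v_i − Σ_{j<i} ((v_i · u_j) / (u_j · u_j)) · u_j.

Step by step this gives:
  u_1 = (1, -2, 2, 1)
  u_2 = (-14/5, -7/5, -3/5, 6/5)
  u_3 = (33/29, -27/29, -53/29, 19/29)

Orthogonality check:
  u_2 · u_1 = 0 (should be 0)
  u_3 · u_1 = 0 (should be 0)
  u_3 · u_2 = 0 (should be 0)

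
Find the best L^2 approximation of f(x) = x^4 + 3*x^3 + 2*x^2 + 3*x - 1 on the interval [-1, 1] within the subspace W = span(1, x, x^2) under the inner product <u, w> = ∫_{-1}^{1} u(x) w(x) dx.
g(x) = 20*x^2/7 + 24*x/5 - 38/35

The best approximation g ∈ W is the orthogonal projection of f onto W. Writing g = a_0 + a_1 x + a_2 x^2, the coefficients solve the normal equations G · a = b where
  G_{ij} = <φ_i, φ_j> and b_i = <f, φ_i>, with φ_0 = 1, φ_1 = x, φ_2 = x^2.
G =
  [2, 0, 2/3]
  [0, 2/3, 0]
  [2/3, 0, 2/5],
b = (-4/15, 16/5, 44/105).
Solving gives a_0 = -38/35, a_1 = 24/5, a_2 = 20/7, so
  g(x) = 20*x^2/7 + 24*x/5 - 38/35.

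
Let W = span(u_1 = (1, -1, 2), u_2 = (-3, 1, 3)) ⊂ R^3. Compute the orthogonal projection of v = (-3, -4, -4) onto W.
proj_W(v) = (-7/22, 91/110, -161/55)

Set up U = [u_1 | ... | u_2] ∈ R^(3×2). The projector onto W = col(U) is P = U (U^T U)^(-1) U^T.
Compute U^T U =
  [6, 2]
  [2, 19],
and U^T v = (-7, -7).
Solve U^T U · c = U^T v for the coefficients: c = (-119/110, -14/55). The projection is proj_W(v) = U c.
Check: (v - proj_W(v)) · u_1 = 0  (should be 0).
Check: (v - proj_W(v)) · u_2 = 0  (should be 0).
Result: proj_W(v) = (-7/22, 91/110, -161/55).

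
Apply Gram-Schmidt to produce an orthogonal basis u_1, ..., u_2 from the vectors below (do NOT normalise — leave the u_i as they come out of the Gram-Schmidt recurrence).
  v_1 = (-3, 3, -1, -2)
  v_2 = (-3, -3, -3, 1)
Orthogonal basis:
  u_1 = (-3, 3, -1, -2)
  u_2 = (-66/23, -72/23, -68/23, 25/23)

Apply the Gram-Schmidt recurrence
  u_1 = v_1
  u_i = v_i − Σ_{j<i} ((v_i · u_j) / (u_j · u_j)) · u_j.

Step by step this gives:
  u_1 = (-3, 3, -1, -2)
  u_2 = (-66/23, -72/23, -68/23, 25/23)

Orthogonality check:
  u_2 · u_1 = 0 (should be 0)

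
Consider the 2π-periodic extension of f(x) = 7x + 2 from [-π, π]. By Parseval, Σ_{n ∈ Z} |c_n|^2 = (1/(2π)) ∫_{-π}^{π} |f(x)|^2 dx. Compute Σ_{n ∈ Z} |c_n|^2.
Σ |c_n|^2 = 49π^2/3 + 4

Expand and integrate term by term over [-π, π]:
  ∫ (7x)^2 dx = 49·(2π^3/3); ∫ 2·7·(2)·x dx = 0 (odd integrand); ∫ 2^2 dx = 4·2π.
So (1/(2π)) ∫_{-π}^{π} (7x + 2)^2 dx = 49π^2/3 + 4 = 49π^2/3 + 4.
Parseval ⇒ Σ |c_n|^2 = 49π^2/3 + 4.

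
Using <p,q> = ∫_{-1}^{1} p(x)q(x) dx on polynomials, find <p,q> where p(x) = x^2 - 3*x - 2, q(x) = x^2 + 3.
<p,q> = -164/15

Expand the product: p(x)·q(x) = x^4 - 3*x^3 + x^2 - 9*x - 6.
∫_{-1}^{1} of each monomial x^k gives [2/(k+1) if k even, 0 if k odd]. Integrating term-by-term (or equivalently evaluating the antiderivative F(x) = x^5/5 - 3*x^4/4 + x^3/3 - 9*x^2/2 - 6*x at the endpoints):
  F(1) − F(−1) = -643/60 − (13/60) = -164/15.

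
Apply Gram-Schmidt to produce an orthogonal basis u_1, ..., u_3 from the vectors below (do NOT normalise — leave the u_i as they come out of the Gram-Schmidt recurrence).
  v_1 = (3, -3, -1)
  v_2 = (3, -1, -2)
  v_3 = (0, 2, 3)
Orthogonal basis:
  u_1 = (3, -3, -1)
  u_2 = (15/19, 23/19, -24/19)
  u_3 = (12/7, 36/35, 72/35)

Apply the Gram-Schmidt recurrence
  u_1 = v_1
  u_i = v_i − Σ_{j<i} ((v_i · u_j) / (u_j · u_j)) · u_j.

Step by step this gives:
  u_1 = (3, -3, -1)
  u_2 = (15/19, 23/19, -24/19)
  u_3 = (12/7, 36/35, 72/35)

Orthogonality check:
  u_2 · u_1 = 0 (should be 0)
  u_3 · u_1 = 0 (should be 0)
  u_3 · u_2 = 0 (should be 0)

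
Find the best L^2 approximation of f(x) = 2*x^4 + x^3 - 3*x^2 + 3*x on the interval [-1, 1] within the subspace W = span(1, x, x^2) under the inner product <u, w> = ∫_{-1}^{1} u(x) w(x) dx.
g(x) = -9*x^2/7 + 18*x/5 - 6/35

The best approximation g ∈ W is the orthogonal projection of f onto W. Writing g = a_0 + a_1 x + a_2 x^2, the coefficients solve the normal equations G · a = b where
  G_{ij} = <φ_i, φ_j> and b_i = <f, φ_i>, with φ_0 = 1, φ_1 = x, φ_2 = x^2.
G =
  [2, 0, 2/3]
  [0, 2/3, 0]
  [2/3, 0, 2/5],
b = (-6/5, 12/5, -22/35).
Solving gives a_0 = -6/35, a_1 = 18/5, a_2 = -9/7, so
  g(x) = -9*x^2/7 + 18*x/5 - 6/35.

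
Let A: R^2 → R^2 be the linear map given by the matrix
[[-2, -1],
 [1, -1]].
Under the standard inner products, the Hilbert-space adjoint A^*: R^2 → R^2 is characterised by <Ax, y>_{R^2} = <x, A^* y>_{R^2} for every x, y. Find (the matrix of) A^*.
A^* = A^T =
[[-2, 1],
 [-1, -1]]

For real matrices with standard dot products, the defining identity <Ax, y> = <x, A^* y> gives (Ax)^T y = x^T (A^*) y, i.e. x^T A^T y = x^T (A^*) y. Since this holds for all x, y, we must have A^* = A^T. Therefore
A^* =
[[-2, 1],
 [-1, -1]].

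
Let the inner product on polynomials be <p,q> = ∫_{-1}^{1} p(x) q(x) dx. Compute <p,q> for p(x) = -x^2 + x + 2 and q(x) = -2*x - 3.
<p,q> = -34/3

Expand the product: p(x)·q(x) = 2*x^3 + x^2 - 7*x - 6.
∫_{-1}^{1} of each monomial x^k gives [2/(k+1) if k even, 0 if k odd]. Integrating term-by-term (or equivalently evaluating the antiderivative F(x) = x^4/2 + x^3/3 - 7*x^2/2 - 6*x at the endpoints):
  F(1) − F(−1) = -26/3 − (8/3) = -34/3.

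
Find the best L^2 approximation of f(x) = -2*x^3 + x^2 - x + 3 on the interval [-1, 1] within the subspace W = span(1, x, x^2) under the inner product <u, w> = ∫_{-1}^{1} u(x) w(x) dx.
g(x) = x^2 - 11*x/5 + 3

The best approximation g ∈ W is the orthogonal projection of f onto W. Writing g = a_0 + a_1 x + a_2 x^2, the coefficients solve the normal equations G · a = b where
  G_{ij} = <φ_i, φ_j> and b_i = <f, φ_i>, with φ_0 = 1, φ_1 = x, φ_2 = x^2.
G =
  [2, 0, 2/3]
  [0, 2/3, 0]
  [2/3, 0, 2/5],
b = (20/3, -22/15, 12/5).
Solving gives a_0 = 3, a_1 = -11/5, a_2 = 1, so
  g(x) = x^2 - 11*x/5 + 3.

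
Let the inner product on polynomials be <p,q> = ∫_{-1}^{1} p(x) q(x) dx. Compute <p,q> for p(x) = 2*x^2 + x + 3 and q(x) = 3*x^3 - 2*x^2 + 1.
<p,q> = 44/15

Expand the product: p(x)·q(x) = 6*x^5 - x^4 + 7*x^3 - 4*x^2 + x + 3.
∫_{-1}^{1} of each monomial x^k gives [2/(k+1) if k even, 0 if k odd]. Integrating term-by-term (or equivalently evaluating the antiderivative F(x) = x^6 - x^5/5 + 7*x^4/4 - 4*x^3/3 + x^2/2 + 3*x at the endpoints):
  F(1) − F(−1) = 283/60 − (107/60) = 44/15.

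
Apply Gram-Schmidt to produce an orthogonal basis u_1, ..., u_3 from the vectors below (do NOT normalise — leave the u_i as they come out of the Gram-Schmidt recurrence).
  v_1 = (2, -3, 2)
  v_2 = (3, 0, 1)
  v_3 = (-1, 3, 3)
Orthogonal basis:
  u_1 = (2, -3, 2)
  u_2 = (35/17, 24/17, 1/17)
  u_3 = (-63/53, 84/53, 189/53)

Apply the Gram-Schmidt recurrence
  u_1 = v_1
  u_i = v_i − Σ_{j<i} ((v_i · u_j) / (u_j · u_j)) · u_j.

Step by step this gives:
  u_1 = (2, -3, 2)
  u_2 = (35/17, 24/17, 1/17)
  u_3 = (-63/53, 84/53, 189/53)

Orthogonality check:
  u_2 · u_1 = 0 (should be 0)
  u_3 · u_1 = 0 (should be 0)
  u_3 · u_2 = 0 (should be 0)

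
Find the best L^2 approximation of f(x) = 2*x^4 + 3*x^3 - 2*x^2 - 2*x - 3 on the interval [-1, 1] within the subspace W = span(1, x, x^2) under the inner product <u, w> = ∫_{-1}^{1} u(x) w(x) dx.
g(x) = -2*x^2/7 - x/5 - 111/35

The best approximation g ∈ W is the orthogonal projection of f onto W. Writing g = a_0 + a_1 x + a_2 x^2, the coefficients solve the normal equations G · a = b where
  G_{ij} = <φ_i, φ_j> and b_i = <f, φ_i>, with φ_0 = 1, φ_1 = x, φ_2 = x^2.
G =
  [2, 0, 2/3]
  [0, 2/3, 0]
  [2/3, 0, 2/5],
b = (-98/15, -2/15, -78/35).
Solving gives a_0 = -111/35, a_1 = -1/5, a_2 = -2/7, so
  g(x) = -2*x^2/7 - x/5 - 111/35.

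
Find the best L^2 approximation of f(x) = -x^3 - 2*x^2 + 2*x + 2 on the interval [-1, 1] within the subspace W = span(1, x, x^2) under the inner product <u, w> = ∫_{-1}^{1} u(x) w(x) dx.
g(x) = -2*x^2 + 7*x/5 + 2

The best approximation g ∈ W is the orthogonal projection of f onto W. Writing g = a_0 + a_1 x + a_2 x^2, the coefficients solve the normal equations G · a = b where
  G_{ij} = <φ_i, φ_j> and b_i = <f, φ_i>, with φ_0 = 1, φ_1 = x, φ_2 = x^2.
G =
  [2, 0, 2/3]
  [0, 2/3, 0]
  [2/3, 0, 2/5],
b = (8/3, 14/15, 8/15).
Solving gives a_0 = 2, a_1 = 7/5, a_2 = -2, so
  g(x) = -2*x^2 + 7*x/5 + 2.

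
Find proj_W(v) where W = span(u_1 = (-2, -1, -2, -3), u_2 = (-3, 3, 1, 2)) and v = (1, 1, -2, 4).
proj_W(v) = (287/389, 382/389, 499/389, 775/389)

Set up U = [u_1 | ... | u_2] ∈ R^(4×2). The projector onto W = col(U) is P = U (U^T U)^(-1) U^T.
Compute U^T U =
  [18, -5]
  [-5, 23],
and U^T v = (-11, 6).
Solve U^T U · c = U^T v for the coefficients: c = (-223/389, 53/389). The projection is proj_W(v) = U c.
Check: (v - proj_W(v)) · u_1 = 0  (should be 0).
Check: (v - proj_W(v)) · u_2 = 0  (should be 0).
Result: proj_W(v) = (287/389, 382/389, 499/389, 775/389).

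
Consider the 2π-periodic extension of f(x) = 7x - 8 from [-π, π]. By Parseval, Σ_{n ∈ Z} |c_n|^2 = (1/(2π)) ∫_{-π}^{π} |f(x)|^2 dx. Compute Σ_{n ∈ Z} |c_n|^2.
Σ |c_n|^2 = 49π^2/3 + 64

Expand and integrate term by term over [-π, π]:
  ∫ (7x)^2 dx = 49·(2π^3/3); ∫ 2·7·(-8)·x dx = 0 (odd integrand); ∫ (-8)^2 dx = 64·2π.
So (1/(2π)) ∫_{-π}^{π} (7x - 8)^2 dx = 49π^2/3 + 64 = 49π^2/3 + 64.
Parseval ⇒ Σ |c_n|^2 = 49π^2/3 + 64.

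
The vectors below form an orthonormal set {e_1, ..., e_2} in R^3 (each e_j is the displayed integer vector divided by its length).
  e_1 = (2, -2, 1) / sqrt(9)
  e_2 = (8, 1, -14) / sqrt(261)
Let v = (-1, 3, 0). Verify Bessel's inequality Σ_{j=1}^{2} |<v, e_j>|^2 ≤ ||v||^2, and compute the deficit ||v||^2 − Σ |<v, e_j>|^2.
Σ |<v, e_j>|^2 = 209/29; ||v||^2 = 10; deficit = 81/29

Write each e_j = u_j / sqrt(<u_j, u_j>) where u_j is the displayed integer vector. Then <v, e_j> = <v, u_j> / sqrt(<u_j, u_j>), so |<v, e_j>|^2 = <v, u_j>^2 / <u_j, u_j>.
Coefficients: <v, e_1> = -8/sqrt(9), <v, e_2> = -5/sqrt(261).
Square and sum: Σ |<v, e_j>|^2 = 209/29.
Compute ||v||^2 = v·v = 10.
Deficit = 10 − 209/29 = 81/29 ≥ 0, confirming Bessel's inequality. (The deficit equals ||v − Σ <v,e_j> e_j||^2, the squared distance from v to span{e_j}.)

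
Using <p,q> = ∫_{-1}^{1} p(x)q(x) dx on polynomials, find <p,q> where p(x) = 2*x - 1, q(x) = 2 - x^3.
<p,q> = -24/5

Expand the product: p(x)·q(x) = -2*x^4 + x^3 + 4*x - 2.
∫_{-1}^{1} of each monomial x^k gives [2/(k+1) if k even, 0 if k odd]. Integrating term-by-term (or equivalently evaluating the antiderivative F(x) = -2*x^5/5 + x^4/4 + 2*x^2 - 2*x at the endpoints):
  F(1) − F(−1) = -3/20 − (93/20) = -24/5.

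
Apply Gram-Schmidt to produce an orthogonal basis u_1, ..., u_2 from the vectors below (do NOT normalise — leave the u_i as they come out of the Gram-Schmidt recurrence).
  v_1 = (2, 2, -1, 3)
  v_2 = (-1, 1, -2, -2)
Orthogonal basis:
  u_1 = (2, 2, -1, 3)
  u_2 = (-5/9, 13/9, -20/9, -4/3)

Apply the Gram-Schmidt recurrence
  u_1 = v_1
  u_i = v_i − Σ_{j<i} ((v_i · u_j) / (u_j · u_j)) · u_j.

Step by step this gives:
  u_1 = (2, 2, -1, 3)
  u_2 = (-5/9, 13/9, -20/9, -4/3)

Orthogonality check:
  u_2 · u_1 = 0 (should be 0)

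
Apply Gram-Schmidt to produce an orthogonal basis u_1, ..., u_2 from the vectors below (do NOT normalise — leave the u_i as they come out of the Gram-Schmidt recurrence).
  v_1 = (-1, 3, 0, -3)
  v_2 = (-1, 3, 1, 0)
Orthogonal basis:
  u_1 = (-1, 3, 0, -3)
  u_2 = (-9/19, 27/19, 1, 30/19)

Apply the Gram-Schmidt recurrence
  u_1 = v_1
  u_i = v_i − Σ_{j<i} ((v_i · u_j) / (u_j · u_j)) · u_j.

Step by step this gives:
  u_1 = (-1, 3, 0, -3)
  u_2 = (-9/19, 27/19, 1, 30/19)

Orthogonality check:
  u_2 · u_1 = 0 (should be 0)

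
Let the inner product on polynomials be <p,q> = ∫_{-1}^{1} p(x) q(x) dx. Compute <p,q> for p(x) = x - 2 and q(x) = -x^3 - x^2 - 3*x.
<p,q> = -16/15

Expand the product: p(x)·q(x) = -x^4 + x^3 - x^2 + 6*x.
∫_{-1}^{1} of each monomial x^k gives [2/(k+1) if k even, 0 if k odd]. Integrating term-by-term (or equivalently evaluating the antiderivative F(x) = -x^5/5 + x^4/4 - x^3/3 + 3*x^2 at the endpoints):
  F(1) − F(−1) = 163/60 − (227/60) = -16/15.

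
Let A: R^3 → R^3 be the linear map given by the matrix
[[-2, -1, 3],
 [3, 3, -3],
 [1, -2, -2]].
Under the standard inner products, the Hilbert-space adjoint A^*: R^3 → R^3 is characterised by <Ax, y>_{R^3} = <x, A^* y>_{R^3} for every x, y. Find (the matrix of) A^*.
A^* = A^T =
[[-2, 3, 1],
 [-1, 3, -2],
 [3, -3, -2]]

For real matrices with standard dot products, the defining identity <Ax, y> = <x, A^* y> gives (Ax)^T y = x^T (A^*) y, i.e. x^T A^T y = x^T (A^*) y. Since this holds for all x, y, we must have A^* = A^T. Therefore
A^* =
[[-2, 3, 1],
 [-1, 3, -2],
 [3, -3, -2]].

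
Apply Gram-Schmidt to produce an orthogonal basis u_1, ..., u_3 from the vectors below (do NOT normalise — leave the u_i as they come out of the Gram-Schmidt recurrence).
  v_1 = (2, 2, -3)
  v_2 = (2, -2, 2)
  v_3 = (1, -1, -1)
Orthogonal basis:
  u_1 = (2, 2, -3)
  u_2 = (46/17, -22/17, 16/17)
  u_3 = (-4/21, -20/21, -16/21)

Apply the Gram-Schmidt recurrence
  u_1 = v_1
  u_i = v_i − Σ_{j<i} ((v_i · u_j) / (u_j · u_j)) · u_j.

Step by step this gives:
  u_1 = (2, 2, -3)
  u_2 = (46/17, -22/17, 16/17)
  u_3 = (-4/21, -20/21, -16/21)

Orthogonality check:
  u_2 · u_1 = 0 (should be 0)
  u_3 · u_1 = 0 (should be 0)
  u_3 · u_2 = 0 (should be 0)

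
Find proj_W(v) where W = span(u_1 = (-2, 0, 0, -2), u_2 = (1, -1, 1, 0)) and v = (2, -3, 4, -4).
proj_W(v) = (1, -4, 4, -3)

Set up U = [u_1 | ... | u_2] ∈ R^(4×2). The projector onto W = col(U) is P = U (U^T U)^(-1) U^T.
Compute U^T U =
  [8, -2]
  [-2, 3],
and U^T v = (4, 9).
Solve U^T U · c = U^T v for the coefficients: c = (3/2, 4). The projection is proj_W(v) = U c.
Check: (v - proj_W(v)) · u_1 = 0  (should be 0).
Check: (v - proj_W(v)) · u_2 = 0  (should be 0).
Result: proj_W(v) = (1, -4, 4, -3).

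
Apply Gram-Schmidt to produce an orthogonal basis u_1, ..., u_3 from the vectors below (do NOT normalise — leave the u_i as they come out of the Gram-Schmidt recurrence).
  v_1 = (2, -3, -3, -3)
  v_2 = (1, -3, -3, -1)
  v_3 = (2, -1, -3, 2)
Orthogonal basis:
  u_1 = (2, -3, -3, -3)
  u_2 = (-15/31, -24/31, -24/31, 38/31)
  u_3 = (192/91, 107/91, -75/91, 96/91)

Apply the Gram-Schmidt recurrence
  u_1 = v_1
  u_i = v_i − Σ_{j<i} ((v_i · u_j) / (u_j · u_j)) · u_j.

Step by step this gives:
  u_1 = (2, -3, -3, -3)
  u_2 = (-15/31, -24/31, -24/31, 38/31)
  u_3 = (192/91, 107/91, -75/91, 96/91)

Orthogonality check:
  u_2 · u_1 = 0 (should be 0)
  u_3 · u_1 = 0 (should be 0)
  u_3 · u_2 = 0 (should be 0)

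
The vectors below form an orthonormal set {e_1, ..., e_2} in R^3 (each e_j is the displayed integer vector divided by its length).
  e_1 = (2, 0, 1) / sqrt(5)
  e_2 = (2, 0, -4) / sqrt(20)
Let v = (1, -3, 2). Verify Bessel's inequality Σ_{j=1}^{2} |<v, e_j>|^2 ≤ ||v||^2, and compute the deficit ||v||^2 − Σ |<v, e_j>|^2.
Σ |<v, e_j>|^2 = 5; ||v||^2 = 14; deficit = 9

Write each e_j = u_j / sqrt(<u_j, u_j>) where u_j is the displayed integer vector. Then <v, e_j> = <v, u_j> / sqrt(<u_j, u_j>), so |<v, e_j>|^2 = <v, u_j>^2 / <u_j, u_j>.
Coefficients: <v, e_1> = 4/sqrt(5), <v, e_2> = -6/sqrt(20).
Square and sum: Σ |<v, e_j>|^2 = 5.
Compute ||v||^2 = v·v = 14.
Deficit = 14 − 5 = 9 ≥ 0, confirming Bessel's inequality. (The deficit equals ||v − Σ <v,e_j> e_j||^2, the squared distance from v to span{e_j}.)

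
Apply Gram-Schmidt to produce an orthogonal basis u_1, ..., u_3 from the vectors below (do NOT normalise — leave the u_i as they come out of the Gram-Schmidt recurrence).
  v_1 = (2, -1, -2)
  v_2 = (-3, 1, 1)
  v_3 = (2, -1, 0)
Orthogonal basis:
  u_1 = (2, -1, -2)
  u_2 = (-1, 0, -1)
  u_3 = (-1/9, -4/9, 1/9)

Apply the Gram-Schmidt recurrence
  u_1 = v_1
  u_i = v_i − Σ_{j<i} ((v_i · u_j) / (u_j · u_j)) · u_j.

Step by step this gives:
  u_1 = (2, -1, -2)
  u_2 = (-1, 0, -1)
  u_3 = (-1/9, -4/9, 1/9)

Orthogonality check:
  u_2 · u_1 = 0 (should be 0)
  u_3 · u_1 = 0 (should be 0)
  u_3 · u_2 = 0 (should be 0)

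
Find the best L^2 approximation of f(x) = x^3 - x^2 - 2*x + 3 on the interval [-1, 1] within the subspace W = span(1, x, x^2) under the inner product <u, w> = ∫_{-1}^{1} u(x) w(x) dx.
g(x) = -x^2 - 7*x/5 + 3

The best approximation g ∈ W is the orthogonal projection of f onto W. Writing g = a_0 + a_1 x + a_2 x^2, the coefficients solve the normal equations G · a = b where
  G_{ij} = <φ_i, φ_j> and b_i = <f, φ_i>, with φ_0 = 1, φ_1 = x, φ_2 = x^2.
G =
  [2, 0, 2/3]
  [0, 2/3, 0]
  [2/3, 0, 2/5],
b = (16/3, -14/15, 8/5).
Solving gives a_0 = 3, a_1 = -7/5, a_2 = -1, so
  g(x) = -x^2 - 7*x/5 + 3.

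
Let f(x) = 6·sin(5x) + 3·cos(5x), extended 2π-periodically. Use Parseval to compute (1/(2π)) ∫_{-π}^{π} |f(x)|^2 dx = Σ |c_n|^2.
Σ |c_n|^2 = 45/2

Expand |f|^2 and use orthogonality of {sin(nx), cos(mx)} on [-π, π]:
  ∫_{-π}^{π} sin(nx)^2 dx = π, ∫ cos(mx)^2 dx = π, and cross terms integrate to 0.
So ∫_{-π}^{π} f(x)^2 dx = 6^2 · π + 3^2 · π = (36 + 9)π.
Divide by 2π: (36 + 9)/2 = 45/2.
By Parseval, this equals Σ |c_n|^2.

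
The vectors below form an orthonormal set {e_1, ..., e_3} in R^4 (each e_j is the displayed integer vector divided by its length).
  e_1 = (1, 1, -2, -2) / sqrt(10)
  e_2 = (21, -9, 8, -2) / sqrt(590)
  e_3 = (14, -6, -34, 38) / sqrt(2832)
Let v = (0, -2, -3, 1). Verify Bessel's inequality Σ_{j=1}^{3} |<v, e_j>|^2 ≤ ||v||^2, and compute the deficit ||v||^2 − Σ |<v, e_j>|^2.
Σ |<v, e_j>|^2 = 26/3; ||v||^2 = 14; deficit = 16/3

Write each e_j = u_j / sqrt(<u_j, u_j>) where u_j is the displayed integer vector. Then <v, e_j> = <v, u_j> / sqrt(<u_j, u_j>), so |<v, e_j>|^2 = <v, u_j>^2 / <u_j, u_j>.
Coefficients: <v, e_1> = 2/sqrt(10), <v, e_2> = -8/sqrt(590), <v, e_3> = 152/sqrt(2832).
Square and sum: Σ |<v, e_j>|^2 = 26/3.
Compute ||v||^2 = v·v = 14.
Deficit = 14 − 26/3 = 16/3 ≥ 0, confirming Bessel's inequality. (The deficit equals ||v − Σ <v,e_j> e_j||^2, the squared distance from v to span{e_j}.)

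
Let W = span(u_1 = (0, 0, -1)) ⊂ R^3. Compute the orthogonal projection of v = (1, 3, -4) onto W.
proj_W(v) = (0, 0, -4)

Set up U = [u_1 | ... | u_1] ∈ R^(3×1). The projector onto W = col(U) is P = U (U^T U)^(-1) U^T.
Compute U^T U =
  [1],
and U^T v = (4).
Solve U^T U · c = U^T v for the coefficients: c = (4). The projection is proj_W(v) = U c.
Check: (v - proj_W(v)) · u_1 = 0  (should be 0).
Result: proj_W(v) = (0, 0, -4).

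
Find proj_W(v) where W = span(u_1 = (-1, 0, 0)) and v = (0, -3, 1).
proj_W(v) = (0, 0, 0)

Set up U = [u_1 | ... | u_1] ∈ R^(3×1). The projector onto W = col(U) is P = U (U^T U)^(-1) U^T.
Compute U^T U =
  [1],
and U^T v = (0).
Solve U^T U · c = U^T v for the coefficients: c = (0). The projection is proj_W(v) = U c.
Check: (v - proj_W(v)) · u_1 = 0  (should be 0).
Result: proj_W(v) = (0, 0, 0).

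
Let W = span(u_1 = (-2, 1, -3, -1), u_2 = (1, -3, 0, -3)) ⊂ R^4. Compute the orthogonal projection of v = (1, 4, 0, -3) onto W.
proj_W(v) = (-202/281, 151/281, -273/281, -31/281)

Set up U = [u_1 | ... | u_2] ∈ R^(4×2). The projector onto W = col(U) is P = U (U^T U)^(-1) U^T.
Compute U^T U =
  [15, -2]
  [-2, 19],
and U^T v = (5, -2).
Solve U^T U · c = U^T v for the coefficients: c = (91/281, -20/281). The projection is proj_W(v) = U c.
Check: (v - proj_W(v)) · u_1 = 0  (should be 0).
Check: (v - proj_W(v)) · u_2 = 0  (should be 0).
Result: proj_W(v) = (-202/281, 151/281, -273/281, -31/281).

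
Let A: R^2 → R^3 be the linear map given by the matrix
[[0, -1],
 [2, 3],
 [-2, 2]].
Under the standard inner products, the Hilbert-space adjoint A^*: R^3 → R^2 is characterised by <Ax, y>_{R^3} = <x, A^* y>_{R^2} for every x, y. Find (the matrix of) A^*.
A^* = A^T =
[[0, 2, -2],
 [-1, 3, 2]]

For real matrices with standard dot products, the defining identity <Ax, y> = <x, A^* y> gives (Ax)^T y = x^T (A^*) y, i.e. x^T A^T y = x^T (A^*) y. Since this holds for all x, y, we must have A^* = A^T. Therefore
A^* =
[[0, 2, -2],
 [-1, 3, 2]].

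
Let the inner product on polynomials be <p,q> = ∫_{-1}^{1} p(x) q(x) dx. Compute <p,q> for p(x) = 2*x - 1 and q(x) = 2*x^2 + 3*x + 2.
<p,q> = -4/3

Expand the product: p(x)·q(x) = 4*x^3 + 4*x^2 + x - 2.
∫_{-1}^{1} of each monomial x^k gives [2/(k+1) if k even, 0 if k odd]. Integrating term-by-term (or equivalently evaluating the antiderivative F(x) = x^4 + 4*x^3/3 + x^2/2 - 2*x at the endpoints):
  F(1) − F(−1) = 5/6 − (13/6) = -4/3.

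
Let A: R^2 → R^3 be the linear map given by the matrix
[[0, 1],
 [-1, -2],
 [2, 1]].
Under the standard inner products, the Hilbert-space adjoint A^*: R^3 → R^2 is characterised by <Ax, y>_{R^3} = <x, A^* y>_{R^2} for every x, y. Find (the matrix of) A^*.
A^* = A^T =
[[0, -1, 2],
 [1, -2, 1]]

For real matrices with standard dot products, the defining identity <Ax, y> = <x, A^* y> gives (Ax)^T y = x^T (A^*) y, i.e. x^T A^T y = x^T (A^*) y. Since this holds for all x, y, we must have A^* = A^T. Therefore
A^* =
[[0, -1, 2],
 [1, -2, 1]].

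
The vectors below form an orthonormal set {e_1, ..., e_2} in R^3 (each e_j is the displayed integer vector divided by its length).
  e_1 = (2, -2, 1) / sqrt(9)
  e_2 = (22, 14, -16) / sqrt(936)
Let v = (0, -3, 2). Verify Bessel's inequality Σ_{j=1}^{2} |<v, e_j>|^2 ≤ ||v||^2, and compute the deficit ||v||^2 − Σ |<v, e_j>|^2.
Σ |<v, e_j>|^2 = 337/26; ||v||^2 = 13; deficit = 1/26

Write each e_j = u_j / sqrt(<u_j, u_j>) where u_j is the displayed integer vector. Then <v, e_j> = <v, u_j> / sqrt(<u_j, u_j>), so |<v, e_j>|^2 = <v, u_j>^2 / <u_j, u_j>.
Coefficients: <v, e_1> = 8/sqrt(9), <v, e_2> = -74/sqrt(936).
Square and sum: Σ |<v, e_j>|^2 = 337/26.
Compute ||v||^2 = v·v = 13.
Deficit = 13 − 337/26 = 1/26 ≥ 0, confirming Bessel's inequality. (The deficit equals ||v − Σ <v,e_j> e_j||^2, the squared distance from v to span{e_j}.)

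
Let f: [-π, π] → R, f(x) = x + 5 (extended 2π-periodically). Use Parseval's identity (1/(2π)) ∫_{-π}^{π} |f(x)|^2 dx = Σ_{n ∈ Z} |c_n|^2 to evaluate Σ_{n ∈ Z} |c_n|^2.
Σ |c_n|^2 = π^2/3 + 25

Expand and integrate term by term over [-π, π]:
  ∫ (x)^2 dx = 1·(2π^3/3); ∫ 2·1·(5)·x dx = 0 (odd integrand); ∫ 5^2 dx = 25·2π.
So (1/(2π)) ∫_{-π}^{π} (x + 5)^2 dx = 1π^2/3 + 25 = π^2/3 + 25.
Parseval ⇒ Σ |c_n|^2 = π^2/3 + 25.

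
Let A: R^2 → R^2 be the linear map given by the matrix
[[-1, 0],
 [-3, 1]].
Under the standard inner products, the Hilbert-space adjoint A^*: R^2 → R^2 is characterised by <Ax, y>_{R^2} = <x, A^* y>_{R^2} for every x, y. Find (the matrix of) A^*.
A^* = A^T =
[[-1, -3],
 [0, 1]]

For real matrices with standard dot products, the defining identity <Ax, y> = <x, A^* y> gives (Ax)^T y = x^T (A^*) y, i.e. x^T A^T y = x^T (A^*) y. Since this holds for all x, y, we must have A^* = A^T. Therefore
A^* =
[[-1, -3],
 [0, 1]].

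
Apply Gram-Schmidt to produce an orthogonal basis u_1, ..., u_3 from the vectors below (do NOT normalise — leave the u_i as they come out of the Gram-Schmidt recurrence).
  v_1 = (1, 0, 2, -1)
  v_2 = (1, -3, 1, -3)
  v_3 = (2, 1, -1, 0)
Orthogonal basis:
  u_1 = (1, 0, 2, -1)
  u_2 = (0, -3, -1, -2)
  u_3 = (2, 4/7, -8/7, -2/7)

Apply the Gram-Schmidt recurrence
  u_1 = v_1
  u_i = v_i − Σ_{j<i} ((v_i · u_j) / (u_j · u_j)) · u_j.

Step by step this gives:
  u_1 = (1, 0, 2, -1)
  u_2 = (0, -3, -1, -2)
  u_3 = (2, 4/7, -8/7, -2/7)

Orthogonality check:
  u_2 · u_1 = 0 (should be 0)
  u_3 · u_1 = 0 (should be 0)
  u_3 · u_2 = 0 (should be 0)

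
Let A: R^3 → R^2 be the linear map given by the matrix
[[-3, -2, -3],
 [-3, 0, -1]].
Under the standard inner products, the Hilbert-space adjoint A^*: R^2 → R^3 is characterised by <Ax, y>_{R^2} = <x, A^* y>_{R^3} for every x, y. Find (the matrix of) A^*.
A^* = A^T =
[[-3, -3],
 [-2, 0],
 [-3, -1]]

For real matrices with standard dot products, the defining identity <Ax, y> = <x, A^* y> gives (Ax)^T y = x^T (A^*) y, i.e. x^T A^T y = x^T (A^*) y. Since this holds for all x, y, we must have A^* = A^T. Therefore
A^* =
[[-3, -3],
 [-2, 0],
 [-3, -1]].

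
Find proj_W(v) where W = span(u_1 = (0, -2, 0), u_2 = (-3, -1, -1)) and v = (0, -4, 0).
proj_W(v) = (0, -4, 0)

Set up U = [u_1 | ... | u_2] ∈ R^(3×2). The projector onto W = col(U) is P = U (U^T U)^(-1) U^T.
Compute U^T U =
  [4, 2]
  [2, 11],
and U^T v = (8, 4).
Solve U^T U · c = U^T v for the coefficients: c = (2, 0). The projection is proj_W(v) = U c.
Check: (v - proj_W(v)) · u_1 = 0  (should be 0).
Check: (v - proj_W(v)) · u_2 = 0  (should be 0).
Result: proj_W(v) = (0, -4, 0).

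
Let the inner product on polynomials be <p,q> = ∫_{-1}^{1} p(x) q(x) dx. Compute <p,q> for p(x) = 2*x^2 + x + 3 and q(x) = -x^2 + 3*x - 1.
<p,q> = -122/15

Expand the product: p(x)·q(x) = -2*x^4 + 5*x^3 - 2*x^2 + 8*x - 3.
∫_{-1}^{1} of each monomial x^k gives [2/(k+1) if k even, 0 if k odd]. Integrating term-by-term (or equivalently evaluating the antiderivative F(x) = -2*x^5/5 + 5*x^4/4 - 2*x^3/3 + 4*x^2 - 3*x at the endpoints):
  F(1) − F(−1) = 71/60 − (559/60) = -122/15.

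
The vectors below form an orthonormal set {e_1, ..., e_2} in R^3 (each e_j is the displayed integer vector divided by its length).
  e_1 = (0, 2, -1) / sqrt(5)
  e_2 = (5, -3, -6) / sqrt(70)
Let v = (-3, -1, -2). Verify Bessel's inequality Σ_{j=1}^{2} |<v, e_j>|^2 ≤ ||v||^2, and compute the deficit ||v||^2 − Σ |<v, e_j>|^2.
Σ |<v, e_j>|^2 = 0; ||v||^2 = 14; deficit = 14

Write each e_j = u_j / sqrt(<u_j, u_j>) where u_j is the displayed integer vector. Then <v, e_j> = <v, u_j> / sqrt(<u_j, u_j>), so |<v, e_j>|^2 = <v, u_j>^2 / <u_j, u_j>.
Coefficients: <v, e_1> = 0/sqrt(5), <v, e_2> = 0/sqrt(70).
Square and sum: Σ |<v, e_j>|^2 = 0.
Compute ||v||^2 = v·v = 14.
Deficit = 14 − 0 = 14 ≥ 0, confirming Bessel's inequality. (The deficit equals ||v − Σ <v,e_j> e_j||^2, the squared distance from v to span{e_j}.)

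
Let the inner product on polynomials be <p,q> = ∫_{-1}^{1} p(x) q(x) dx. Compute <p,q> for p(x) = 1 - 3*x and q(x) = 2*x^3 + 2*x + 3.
<p,q> = -2/5

Expand the product: p(x)·q(x) = -6*x^4 + 2*x^3 - 6*x^2 - 7*x + 3.
∫_{-1}^{1} of each monomial x^k gives [2/(k+1) if k even, 0 if k odd]. Integrating term-by-term (or equivalently evaluating the antiderivative F(x) = -6*x^5/5 + x^4/2 - 2*x^3 - 7*x^2/2 + 3*x at the endpoints):
  F(1) − F(−1) = -16/5 − (-14/5) = -2/5.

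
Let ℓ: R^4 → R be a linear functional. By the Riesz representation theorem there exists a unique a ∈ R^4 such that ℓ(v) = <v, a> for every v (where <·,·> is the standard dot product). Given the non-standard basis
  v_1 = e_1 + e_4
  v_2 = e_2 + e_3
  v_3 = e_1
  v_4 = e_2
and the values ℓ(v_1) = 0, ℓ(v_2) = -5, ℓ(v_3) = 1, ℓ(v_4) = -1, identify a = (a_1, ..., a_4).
a = (1, -1, -4, -1)

Write a = (a_1, ..., a_4) in the standard basis. For each basis vector v_i, ℓ(v_i) = <v_i, a> is a linear equation in the a_j's. Collect the n equations into a matrix system V a = ℓ, where row i of V is v_i (expressed in the standard basis). Since V is invertible (lower-triangular with 1s on the diagonal, up to permutation), solve by back-substitution:
  V =
[[1, 0, 0, 1],
 [0, 1, 1, 0],
 [1, 0, 0, 0],
 [0, 1, 0, 0]]
  V a = (0, -5, 1, -1)
Solving gives a = (1, -1, -4, -1).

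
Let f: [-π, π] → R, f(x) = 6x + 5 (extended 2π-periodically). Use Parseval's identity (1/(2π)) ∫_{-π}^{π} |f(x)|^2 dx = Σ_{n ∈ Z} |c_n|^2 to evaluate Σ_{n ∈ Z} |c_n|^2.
Σ |c_n|^2 = 12π^2 + 25

Expand and integrate term by term over [-π, π]:
  ∫ (6x)^2 dx = 36·(2π^3/3); ∫ 2·6·(5)·x dx = 0 (odd integrand); ∫ 5^2 dx = 25·2π.
So (1/(2π)) ∫_{-π}^{π} (6x + 5)^2 dx = 36π^2/3 + 25 = 12π^2 + 25.
Parseval ⇒ Σ |c_n|^2 = 12π^2 + 25.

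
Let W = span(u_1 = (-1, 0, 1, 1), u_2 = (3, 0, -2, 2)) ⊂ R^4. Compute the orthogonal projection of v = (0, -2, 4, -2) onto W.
proj_W(v) = (-44/21, 0, 29/21, -31/21)

Set up U = [u_1 | ... | u_2] ∈ R^(4×2). The projector onto W = col(U) is P = U (U^T U)^(-1) U^T.
Compute U^T U =
  [3, -3]
  [-3, 17],
and U^T v = (2, -12).
Solve U^T U · c = U^T v for the coefficients: c = (-1/21, -5/7). The projection is proj_W(v) = U c.
Check: (v - proj_W(v)) · u_1 = 0  (should be 0).
Check: (v - proj_W(v)) · u_2 = 0  (should be 0).
Result: proj_W(v) = (-44/21, 0, 29/21, -31/21).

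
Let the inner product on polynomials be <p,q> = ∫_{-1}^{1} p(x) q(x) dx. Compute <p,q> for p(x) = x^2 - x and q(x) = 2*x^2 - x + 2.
<p,q> = 14/5

Expand the product: p(x)·q(x) = 2*x^4 - 3*x^3 + 3*x^2 - 2*x.
∫_{-1}^{1} of each monomial x^k gives [2/(k+1) if k even, 0 if k odd]. Integrating term-by-term (or equivalently evaluating the antiderivative F(x) = 2*x^5/5 - 3*x^4/4 + x^3 - x^2 at the endpoints):
  F(1) − F(−1) = -7/20 − (-63/20) = 14/5.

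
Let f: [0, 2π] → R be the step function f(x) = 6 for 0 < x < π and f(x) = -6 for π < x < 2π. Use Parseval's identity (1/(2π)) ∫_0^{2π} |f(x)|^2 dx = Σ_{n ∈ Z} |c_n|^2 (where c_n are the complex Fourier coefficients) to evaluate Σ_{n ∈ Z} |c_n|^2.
Σ |c_n|^2 = 36

Parseval equates the L^2 energy of f (normalised by 1/(2π)) with the ℓ^2 sum of its Fourier coefficients: (1/(2π)) ∫_0^{2π} |f|^2 = Σ |c_n|^2.
Compute the left side: (1/(2π)) [∫_0^π 6^2 dx + ∫_π^{2π} (-6)^2 dx] = (1/(2π)) · (36π + 36π) = (36 + 36)/2 = 36.
So Σ_{n ∈ Z} |c_n|^2 = 36.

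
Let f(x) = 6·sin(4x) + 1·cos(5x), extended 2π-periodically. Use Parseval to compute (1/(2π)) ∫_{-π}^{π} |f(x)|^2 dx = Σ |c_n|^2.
Σ |c_n|^2 = 37/2

Expand |f|^2 and use orthogonality of {sin(nx), cos(mx)} on [-π, π]:
  ∫_{-π}^{π} sin(nx)^2 dx = π, ∫ cos(mx)^2 dx = π, and cross terms integrate to 0.
So ∫_{-π}^{π} f(x)^2 dx = 6^2 · π + 1^2 · π = (36 + 1)π.
Divide by 2π: (36 + 1)/2 = 37/2.
By Parseval, this equals Σ |c_n|^2.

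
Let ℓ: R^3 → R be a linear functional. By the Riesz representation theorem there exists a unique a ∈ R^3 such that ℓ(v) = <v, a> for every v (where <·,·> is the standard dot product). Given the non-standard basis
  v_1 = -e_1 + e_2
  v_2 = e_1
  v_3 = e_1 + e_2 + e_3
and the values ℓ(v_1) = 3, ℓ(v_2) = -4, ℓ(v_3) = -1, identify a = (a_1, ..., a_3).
a = (-4, -1, 4)

Write a = (a_1, ..., a_3) in the standard basis. For each basis vector v_i, ℓ(v_i) = <v_i, a> is a linear equation in the a_j's. Collect the n equations into a matrix system V a = ℓ, where row i of V is v_i (expressed in the standard basis). Since V is invertible (lower-triangular with 1s on the diagonal, up to permutation), solve by back-substitution:
  V =
[[-1, 1, 0],
 [1, 0, 0],
 [1, 1, 1]]
  V a = (3, -4, -1)
Solving gives a = (-4, -1, 4).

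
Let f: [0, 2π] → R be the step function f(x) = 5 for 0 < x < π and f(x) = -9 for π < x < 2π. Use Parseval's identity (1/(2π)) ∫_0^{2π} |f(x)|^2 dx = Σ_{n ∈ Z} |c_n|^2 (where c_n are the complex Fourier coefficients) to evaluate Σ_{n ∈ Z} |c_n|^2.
Σ |c_n|^2 = 53

Parseval equates the L^2 energy of f (normalised by 1/(2π)) with the ℓ^2 sum of its Fourier coefficients: (1/(2π)) ∫_0^{2π} |f|^2 = Σ |c_n|^2.
Compute the left side: (1/(2π)) [∫_0^π 5^2 dx + ∫_π^{2π} (-9)^2 dx] = (1/(2π)) · (25π + 81π) = (25 + 81)/2 = 53.
So Σ_{n ∈ Z} |c_n|^2 = 53.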